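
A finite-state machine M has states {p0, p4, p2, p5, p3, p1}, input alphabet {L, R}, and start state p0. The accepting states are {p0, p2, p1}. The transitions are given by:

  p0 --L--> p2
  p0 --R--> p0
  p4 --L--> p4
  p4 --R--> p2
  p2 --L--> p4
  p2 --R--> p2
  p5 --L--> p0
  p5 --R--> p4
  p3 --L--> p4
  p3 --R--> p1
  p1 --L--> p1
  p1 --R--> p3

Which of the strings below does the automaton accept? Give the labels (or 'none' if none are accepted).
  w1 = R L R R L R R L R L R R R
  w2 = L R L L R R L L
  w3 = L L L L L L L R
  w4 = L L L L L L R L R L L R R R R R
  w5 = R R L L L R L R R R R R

w1, w3, w4, w5

w1: Trace: p0 -R-> p0 -L-> p2 -R-> p2 -R-> p2 -L-> p4 -R-> p2 -R-> p2 -L-> p4 -R-> p2 -L-> p4 -R-> p2 -R-> p2 -R-> p2  → end p2, accepted
w2: Trace: p0 -L-> p2 -R-> p2 -L-> p4 -L-> p4 -R-> p2 -R-> p2 -L-> p4 -L-> p4  → end p4, rejected
w3: Trace: p0 -L-> p2 -L-> p4 -L-> p4 -L-> p4 -L-> p4 -L-> p4 -L-> p4 -R-> p2  → end p2, accepted
w4: Trace: p0 -L-> p2 -L-> p4 -L-> p4 -L-> p4 -L-> p4 -L-> p4 -R-> p2 -L-> p4 -R-> p2 -L-> p4 -L-> p4 -R-> p2 -R-> p2 -R-> p2 -R-> p2 -R-> p2  → end p2, accepted
w5: Trace: p0 -R-> p0 -R-> p0 -L-> p2 -L-> p4 -L-> p4 -R-> p2 -L-> p4 -R-> p2 -R-> p2 -R-> p2 -R-> p2 -R-> p2  → end p2, accepted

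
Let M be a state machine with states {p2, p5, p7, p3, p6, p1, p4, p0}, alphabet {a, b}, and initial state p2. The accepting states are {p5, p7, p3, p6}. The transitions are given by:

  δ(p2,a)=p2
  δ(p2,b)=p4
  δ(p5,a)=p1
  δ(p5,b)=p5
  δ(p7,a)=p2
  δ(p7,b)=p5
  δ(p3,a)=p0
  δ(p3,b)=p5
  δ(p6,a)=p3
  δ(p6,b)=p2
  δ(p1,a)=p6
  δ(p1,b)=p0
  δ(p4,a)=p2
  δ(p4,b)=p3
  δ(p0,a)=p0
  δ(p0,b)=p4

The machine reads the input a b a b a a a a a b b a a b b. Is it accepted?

Trace: p2 -a-> p2 -b-> p4 -a-> p2 -b-> p4 -a-> p2 -a-> p2 -a-> p2 -a-> p2 -a-> p2 -b-> p4 -b-> p3 -a-> p0 -a-> p0 -b-> p4 -b-> p3
End state p3 is accepting.

Yes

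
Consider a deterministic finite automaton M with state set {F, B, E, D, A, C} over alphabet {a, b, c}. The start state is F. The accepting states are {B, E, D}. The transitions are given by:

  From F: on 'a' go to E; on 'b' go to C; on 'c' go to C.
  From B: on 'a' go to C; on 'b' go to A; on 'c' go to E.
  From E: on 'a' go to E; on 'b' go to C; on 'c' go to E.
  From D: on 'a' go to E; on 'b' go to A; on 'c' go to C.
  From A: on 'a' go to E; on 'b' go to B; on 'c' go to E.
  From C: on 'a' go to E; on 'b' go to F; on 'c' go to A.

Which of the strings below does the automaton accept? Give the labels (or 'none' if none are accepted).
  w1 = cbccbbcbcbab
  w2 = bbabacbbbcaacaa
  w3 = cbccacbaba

w2, w3

w1: Trace: F -c-> C -b-> F -c-> C -c-> A -b-> B -b-> A -c-> E -b-> C -c-> A -b-> B -a-> C -b-> F  → end F, rejected
w2: Trace: F -b-> C -b-> F -a-> E -b-> C -a-> E -c-> E -b-> C -b-> F -b-> C -c-> A -a-> E -a-> E -c-> E -a-> E -a-> E  → end E, accepted
w3: Trace: F -c-> C -b-> F -c-> C -c-> A -a-> E -c-> E -b-> C -a-> E -b-> C -a-> E  → end E, accepted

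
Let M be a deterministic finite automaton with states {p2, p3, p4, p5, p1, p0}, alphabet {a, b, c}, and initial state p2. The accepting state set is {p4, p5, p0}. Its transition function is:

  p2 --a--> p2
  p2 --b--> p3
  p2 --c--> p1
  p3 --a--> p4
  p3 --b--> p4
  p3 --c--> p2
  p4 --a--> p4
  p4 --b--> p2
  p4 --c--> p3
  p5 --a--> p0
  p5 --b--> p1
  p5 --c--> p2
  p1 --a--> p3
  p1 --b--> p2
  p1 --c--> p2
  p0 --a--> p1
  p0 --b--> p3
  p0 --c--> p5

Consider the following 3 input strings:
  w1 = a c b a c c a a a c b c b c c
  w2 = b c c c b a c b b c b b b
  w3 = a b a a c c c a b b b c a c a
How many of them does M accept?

1

w1:
  start at p2
  read 'a': p2 → p2
  read 'c': p2 → p1
  read 'b': p1 → p2
  read 'a': p2 → p2
  read 'c': p2 → p1
  read 'c': p1 → p2
  read 'a': p2 → p2
  read 'a': p2 → p2
  read 'a': p2 → p2
  read 'c': p2 → p1
  read 'b': p1 → p2
  read 'c': p2 → p1
  read 'b': p1 → p2
  read 'c': p2 → p1
  read 'c': p1 → p2
  end p2, rejected
w2:
  start at p2
  read 'b': p2 → p3
  read 'c': p3 → p2
  read 'c': p2 → p1
  read 'c': p1 → p2
  read 'b': p2 → p3
  read 'a': p3 → p4
  read 'c': p4 → p3
  read 'b': p3 → p4
  read 'b': p4 → p2
  read 'c': p2 → p1
  read 'b': p1 → p2
  read 'b': p2 → p3
  read 'b': p3 → p4
  end p4, accepted
w3:
  start at p2
  read 'a': p2 → p2
  read 'b': p2 → p3
  read 'a': p3 → p4
  read 'a': p4 → p4
  read 'c': p4 → p3
  read 'c': p3 → p2
  read 'c': p2 → p1
  read 'a': p1 → p3
  read 'b': p3 → p4
  read 'b': p4 → p2
  read 'b': p2 → p3
  read 'c': p3 → p2
  read 'a': p2 → p2
  read 'c': p2 → p1
  read 'a': p1 → p3
  end p3, rejected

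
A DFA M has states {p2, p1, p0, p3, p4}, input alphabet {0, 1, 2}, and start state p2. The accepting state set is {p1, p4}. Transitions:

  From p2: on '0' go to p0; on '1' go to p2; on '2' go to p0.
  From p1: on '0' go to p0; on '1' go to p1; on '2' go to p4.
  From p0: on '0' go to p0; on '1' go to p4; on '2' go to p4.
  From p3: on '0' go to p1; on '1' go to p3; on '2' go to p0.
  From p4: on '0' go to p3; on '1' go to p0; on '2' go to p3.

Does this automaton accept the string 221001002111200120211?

p2 → p0 → p4 → p0 → p0 → p0 → p4 → p3 → p1 → p4 → p0 → p4 → p0 → p4 → p3 → p1 → p1 → p4 → p3 → p0 → p4 → p0
End state p0 is not accepting.

No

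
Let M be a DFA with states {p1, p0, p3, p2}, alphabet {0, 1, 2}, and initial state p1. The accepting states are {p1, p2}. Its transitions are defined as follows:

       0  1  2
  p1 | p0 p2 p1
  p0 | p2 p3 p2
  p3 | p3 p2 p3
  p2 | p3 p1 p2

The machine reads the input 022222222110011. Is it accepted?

p1 → p0 → p2 → p2 → p2 → p2 → p2 → p2 → p2 → p2 → p1 → p2 → p3 → p3 → p2 → p1
End state p1 is accepting.

Yes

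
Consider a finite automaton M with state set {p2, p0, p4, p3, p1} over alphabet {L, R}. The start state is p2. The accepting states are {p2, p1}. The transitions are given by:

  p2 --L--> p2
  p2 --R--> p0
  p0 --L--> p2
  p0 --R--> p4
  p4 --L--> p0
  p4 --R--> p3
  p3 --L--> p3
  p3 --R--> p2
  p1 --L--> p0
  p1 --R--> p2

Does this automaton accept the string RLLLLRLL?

Trace: p2 -R-> p0 -L-> p2 -L-> p2 -L-> p2 -L-> p2 -R-> p0 -L-> p2 -L-> p2
End state p2 is accepting.

Yes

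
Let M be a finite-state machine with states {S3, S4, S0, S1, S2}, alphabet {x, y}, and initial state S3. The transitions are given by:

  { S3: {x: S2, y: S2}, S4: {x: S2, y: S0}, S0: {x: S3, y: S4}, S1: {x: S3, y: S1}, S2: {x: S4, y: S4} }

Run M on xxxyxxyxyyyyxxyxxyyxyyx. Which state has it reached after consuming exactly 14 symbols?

S4

Trace: S3 -x-> S2 -x-> S4 -x-> S2 -y-> S4 -x-> S2 -x-> S4 -y-> S0 -x-> S3 -y-> S2 -y-> S4 -y-> S0 -y-> S4 -x-> S2 -x-> S4
After 14 symbols: S4.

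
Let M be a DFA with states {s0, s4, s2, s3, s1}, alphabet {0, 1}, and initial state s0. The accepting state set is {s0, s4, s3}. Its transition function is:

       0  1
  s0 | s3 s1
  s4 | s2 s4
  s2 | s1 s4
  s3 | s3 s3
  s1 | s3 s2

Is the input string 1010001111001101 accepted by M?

Yes

start at s0
read '1': s0 → s1
read '0': s1 → s3
read '1': s3 → s3
read '0': s3 → s3
read '0': s3 → s3
read '0': s3 → s3
read '1': s3 → s3
read '1': s3 → s3
read '1': s3 → s3
read '1': s3 → s3
read '0': s3 → s3
read '0': s3 → s3
read '1': s3 → s3
read '1': s3 → s3
read '0': s3 → s3
read '1': s3 → s3
End state s3 is accepting.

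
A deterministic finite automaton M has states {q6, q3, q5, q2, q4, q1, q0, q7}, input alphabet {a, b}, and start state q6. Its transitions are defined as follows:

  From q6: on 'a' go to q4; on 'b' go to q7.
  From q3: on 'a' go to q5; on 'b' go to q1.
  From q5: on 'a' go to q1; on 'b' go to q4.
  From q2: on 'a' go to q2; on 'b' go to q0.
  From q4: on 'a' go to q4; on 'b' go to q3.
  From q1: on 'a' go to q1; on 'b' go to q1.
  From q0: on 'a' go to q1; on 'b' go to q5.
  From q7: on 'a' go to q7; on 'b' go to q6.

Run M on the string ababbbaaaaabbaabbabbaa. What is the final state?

q1

q6 → q4 → q3 → q5 → q4 → q3 → q1 → q1 → q1 → q1 → q1 → q1 → q1 → q1 → q1 → q1 → q1 → q1 → q1 → q1 → q1 → q1 → q1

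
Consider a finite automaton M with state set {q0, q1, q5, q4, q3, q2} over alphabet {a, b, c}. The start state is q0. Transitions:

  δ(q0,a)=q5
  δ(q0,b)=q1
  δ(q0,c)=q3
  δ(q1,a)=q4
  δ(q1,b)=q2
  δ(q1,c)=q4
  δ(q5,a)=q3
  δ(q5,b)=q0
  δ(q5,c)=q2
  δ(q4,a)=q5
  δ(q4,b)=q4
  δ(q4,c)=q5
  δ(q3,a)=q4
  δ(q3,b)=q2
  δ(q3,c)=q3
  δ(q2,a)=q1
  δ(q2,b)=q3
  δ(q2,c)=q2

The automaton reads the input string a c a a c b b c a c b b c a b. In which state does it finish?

q2

start at q0
read 'a': q0 → q5
read 'c': q5 → q2
read 'a': q2 → q1
read 'a': q1 → q4
read 'c': q4 → q5
read 'b': q5 → q0
read 'b': q0 → q1
read 'c': q1 → q4
read 'a': q4 → q5
read 'c': q5 → q2
read 'b': q2 → q3
read 'b': q3 → q2
read 'c': q2 → q2
read 'a': q2 → q1
read 'b': q1 → q2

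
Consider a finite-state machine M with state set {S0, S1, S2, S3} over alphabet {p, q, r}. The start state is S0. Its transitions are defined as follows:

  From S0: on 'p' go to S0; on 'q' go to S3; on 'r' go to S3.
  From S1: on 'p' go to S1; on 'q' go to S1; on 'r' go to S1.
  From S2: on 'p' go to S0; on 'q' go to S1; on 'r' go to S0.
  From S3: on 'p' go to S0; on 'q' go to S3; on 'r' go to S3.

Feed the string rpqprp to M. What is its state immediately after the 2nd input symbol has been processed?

S0

Trace: S0 -r-> S3 -p-> S0
After 2 symbols: S0.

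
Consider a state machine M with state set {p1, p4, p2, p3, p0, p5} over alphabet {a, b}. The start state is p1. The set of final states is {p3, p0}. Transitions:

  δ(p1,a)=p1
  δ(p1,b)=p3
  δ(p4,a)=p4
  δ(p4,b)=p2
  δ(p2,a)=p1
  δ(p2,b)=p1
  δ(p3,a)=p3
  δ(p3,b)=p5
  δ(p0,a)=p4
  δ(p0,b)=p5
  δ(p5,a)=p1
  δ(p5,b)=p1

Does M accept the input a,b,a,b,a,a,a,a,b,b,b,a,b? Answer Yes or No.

p1 → p1 → p3 → p3 → p5 → p1 → p1 → p1 → p1 → p3 → p5 → p1 → p1 → p3
End state p3 is accepting.

Yes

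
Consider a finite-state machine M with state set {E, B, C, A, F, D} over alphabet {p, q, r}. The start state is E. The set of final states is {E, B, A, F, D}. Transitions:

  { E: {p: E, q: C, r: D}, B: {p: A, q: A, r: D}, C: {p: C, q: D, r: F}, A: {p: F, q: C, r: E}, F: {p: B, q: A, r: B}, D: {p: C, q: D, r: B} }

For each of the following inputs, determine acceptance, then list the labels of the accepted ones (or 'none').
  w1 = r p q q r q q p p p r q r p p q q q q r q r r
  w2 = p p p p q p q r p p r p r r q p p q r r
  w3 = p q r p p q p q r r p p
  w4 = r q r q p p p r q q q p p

w1, w2

w1:
  start at E
  read 'r': E → D
  read 'p': D → C
  read 'q': C → D
  read 'q': D → D
  read 'r': D → B
  read 'q': B → A
  read 'q': A → C
  read 'p': C → C
  read 'p': C → C
  read 'p': C → C
  read 'r': C → F
  read 'q': F → A
  read 'r': A → E
  read 'p': E → E
  read 'p': E → E
  read 'q': E → C
  read 'q': C → D
  read 'q': D → D
  read 'q': D → D
  read 'r': D → B
  read 'q': B → A
  read 'r': A → E
  read 'r': E → D
  end D, accepted
w2:
  start at E
  read 'p': E → E
  read 'p': E → E
  read 'p': E → E
  read 'p': E → E
  read 'q': E → C
  read 'p': C → C
  read 'q': C → D
  read 'r': D → B
  read 'p': B → A
  read 'p': A → F
  read 'r': F → B
  read 'p': B → A
  read 'r': A → E
  read 'r': E → D
  read 'q': D → D
  read 'p': D → C
  read 'p': C → C
  read 'q': C → D
  read 'r': D → B
  read 'r': B → D
  end D, accepted
w3:
  start at E
  read 'p': E → E
  read 'q': E → C
  read 'r': C → F
  read 'p': F → B
  read 'p': B → A
  read 'q': A → C
  read 'p': C → C
  read 'q': C → D
  read 'r': D → B
  read 'r': B → D
  read 'p': D → C
  read 'p': C → C
  end C, rejected
w4:
  start at E
  read 'r': E → D
  read 'q': D → D
  read 'r': D → B
  read 'q': B → A
  read 'p': A → F
  read 'p': F → B
  read 'p': B → A
  read 'r': A → E
  read 'q': E → C
  read 'q': C → D
  read 'q': D → D
  read 'p': D → C
  read 'p': C → C
  end C, rejected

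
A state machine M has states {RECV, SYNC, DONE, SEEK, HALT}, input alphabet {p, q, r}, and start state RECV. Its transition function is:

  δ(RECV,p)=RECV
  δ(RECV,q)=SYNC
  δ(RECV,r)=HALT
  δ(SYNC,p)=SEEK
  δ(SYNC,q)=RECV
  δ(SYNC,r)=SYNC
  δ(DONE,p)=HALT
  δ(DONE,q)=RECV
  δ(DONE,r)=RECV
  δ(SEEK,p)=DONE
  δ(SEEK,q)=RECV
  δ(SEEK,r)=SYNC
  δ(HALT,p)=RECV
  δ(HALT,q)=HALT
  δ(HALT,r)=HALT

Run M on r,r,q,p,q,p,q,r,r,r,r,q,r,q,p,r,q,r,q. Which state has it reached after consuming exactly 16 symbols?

HALT

start at RECV
read 'r': RECV → HALT
read 'r': HALT → HALT
read 'q': HALT → HALT
read 'p': HALT → RECV
read 'q': RECV → SYNC
read 'p': SYNC → SEEK
read 'q': SEEK → RECV
read 'r': RECV → HALT
read 'r': HALT → HALT
read 'r': HALT → HALT
read 'r': HALT → HALT
read 'q': HALT → HALT
read 'r': HALT → HALT
read 'q': HALT → HALT
read 'p': HALT → RECV
read 'r': RECV → HALT
After 16 symbols: HALT.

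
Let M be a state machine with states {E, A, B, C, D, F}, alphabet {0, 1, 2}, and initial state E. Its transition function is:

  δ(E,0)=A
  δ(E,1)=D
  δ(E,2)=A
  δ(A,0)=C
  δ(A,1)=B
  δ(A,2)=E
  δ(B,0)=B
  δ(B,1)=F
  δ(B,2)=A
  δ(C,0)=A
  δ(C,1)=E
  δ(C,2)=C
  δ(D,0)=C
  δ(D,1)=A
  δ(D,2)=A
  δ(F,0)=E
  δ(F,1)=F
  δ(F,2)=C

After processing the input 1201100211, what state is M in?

start at E
read '1': E → D
read '2': D → A
read '0': A → C
read '1': C → E
read '1': E → D
read '0': D → C
read '0': C → A
read '2': A → E
read '1': E → D
read '1': D → A

A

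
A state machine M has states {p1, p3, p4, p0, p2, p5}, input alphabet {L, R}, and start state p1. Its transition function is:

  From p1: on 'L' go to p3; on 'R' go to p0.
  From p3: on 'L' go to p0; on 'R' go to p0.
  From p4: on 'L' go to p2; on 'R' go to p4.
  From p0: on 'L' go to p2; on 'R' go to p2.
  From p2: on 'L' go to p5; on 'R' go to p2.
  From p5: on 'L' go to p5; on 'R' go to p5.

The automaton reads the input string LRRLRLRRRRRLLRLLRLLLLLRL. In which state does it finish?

start at p1
read 'L': p1 → p3
read 'R': p3 → p0
read 'R': p0 → p2
read 'L': p2 → p5
read 'R': p5 → p5
read 'L': p5 → p5
read 'R': p5 → p5
read 'R': p5 → p5
read 'R': p5 → p5
read 'R': p5 → p5
read 'R': p5 → p5
read 'L': p5 → p5
read 'L': p5 → p5
read 'R': p5 → p5
read 'L': p5 → p5
read 'L': p5 → p5
read 'R': p5 → p5
read 'L': p5 → p5
read 'L': p5 → p5
read 'L': p5 → p5
read 'L': p5 → p5
read 'L': p5 → p5
read 'R': p5 → p5
read 'L': p5 → p5

p5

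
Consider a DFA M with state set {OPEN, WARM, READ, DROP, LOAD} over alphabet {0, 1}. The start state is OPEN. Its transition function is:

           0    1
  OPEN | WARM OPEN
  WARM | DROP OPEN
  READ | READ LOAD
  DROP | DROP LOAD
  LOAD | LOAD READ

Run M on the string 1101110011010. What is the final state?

LOAD

OPEN → OPEN → OPEN → WARM → OPEN → OPEN → OPEN → WARM → DROP → LOAD → READ → READ → LOAD → LOAD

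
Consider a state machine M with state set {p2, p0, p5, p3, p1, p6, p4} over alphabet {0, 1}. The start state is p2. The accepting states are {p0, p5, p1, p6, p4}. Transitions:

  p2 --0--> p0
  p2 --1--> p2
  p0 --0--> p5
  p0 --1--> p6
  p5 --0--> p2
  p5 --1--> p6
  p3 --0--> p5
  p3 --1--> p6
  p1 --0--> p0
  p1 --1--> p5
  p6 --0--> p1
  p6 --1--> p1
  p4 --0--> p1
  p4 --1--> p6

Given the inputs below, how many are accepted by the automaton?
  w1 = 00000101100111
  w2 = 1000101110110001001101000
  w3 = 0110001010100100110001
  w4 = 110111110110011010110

w1:
  start at p2
  read '0': p2 → p0
  read '0': p0 → p5
  read '0': p5 → p2
  read '0': p2 → p0
  read '0': p0 → p5
  read '1': p5 → p6
  read '0': p6 → p1
  read '1': p1 → p5
  read '1': p5 → p6
  read '0': p6 → p1
  read '0': p1 → p0
  read '1': p0 → p6
  read '1': p6 → p1
  read '1': p1 → p5
  end p5, accepted
w2:
  start at p2
  read '1': p2 → p2
  read '0': p2 → p0
  read '0': p0 → p5
  read '0': p5 → p2
  read '1': p2 → p2
  read '0': p2 → p0
  read '1': p0 → p6
  read '1': p6 → p1
  read '1': p1 → p5
  read '0': p5 → p2
  read '1': p2 → p2
  read '1': p2 → p2
  read '0': p2 → p0
  read '0': p0 → p5
  read '0': p5 → p2
  read '1': p2 → p2
  read '0': p2 → p0
  read '0': p0 → p5
  read '1': p5 → p6
  read '1': p6 → p1
  read '0': p1 → p0
  read '1': p0 → p6
  read '0': p6 → p1
  read '0': p1 → p0
  read '0': p0 → p5
  end p5, accepted
w3:
  start at p2
  read '0': p2 → p0
  read '1': p0 → p6
  read '1': p6 → p1
  read '0': p1 → p0
  read '0': p0 → p5
  read '0': p5 → p2
  read '1': p2 → p2
  read '0': p2 → p0
  read '1': p0 → p6
  read '0': p6 → p1
  read '1': p1 → p5
  read '0': p5 → p2
  read '0': p2 → p0
  read '1': p0 → p6
  read '0': p6 → p1
  read '0': p1 → p0
  read '1': p0 → p6
  read '1': p6 → p1
  read '0': p1 → p0
  read '0': p0 → p5
  read '0': p5 → p2
  read '1': p2 → p2
  end p2, rejected
w4:
  start at p2
  read '1': p2 → p2
  read '1': p2 → p2
  read '0': p2 → p0
  read '1': p0 → p6
  read '1': p6 → p1
  read '1': p1 → p5
  read '1': p5 → p6
  read '1': p6 → p1
  read '0': p1 → p0
  read '1': p0 → p6
  read '1': p6 → p1
  read '0': p1 → p0
  read '0': p0 → p5
  read '1': p5 → p6
  read '1': p6 → p1
  read '0': p1 → p0
  read '1': p0 → p6
  read '0': p6 → p1
  read '1': p1 → p5
  read '1': p5 → p6
  read '0': p6 → p1
  end p1, accepted

3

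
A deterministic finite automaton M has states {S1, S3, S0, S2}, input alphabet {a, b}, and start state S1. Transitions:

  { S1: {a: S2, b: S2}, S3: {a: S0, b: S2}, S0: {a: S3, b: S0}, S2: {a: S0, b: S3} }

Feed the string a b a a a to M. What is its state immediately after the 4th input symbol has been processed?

S3

start at S1
read 'a': S1 → S2
read 'b': S2 → S3
read 'a': S3 → S0
read 'a': S0 → S3
After 4 symbols: S3.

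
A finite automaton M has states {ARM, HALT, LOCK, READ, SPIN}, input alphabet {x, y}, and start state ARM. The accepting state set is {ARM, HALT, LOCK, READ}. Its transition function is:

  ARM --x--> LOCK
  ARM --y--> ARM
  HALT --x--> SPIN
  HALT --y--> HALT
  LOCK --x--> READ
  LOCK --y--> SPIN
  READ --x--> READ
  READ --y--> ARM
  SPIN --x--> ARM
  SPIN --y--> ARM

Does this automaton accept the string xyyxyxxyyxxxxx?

Yes

Trace: ARM -x-> LOCK -y-> SPIN -y-> ARM -x-> LOCK -y-> SPIN -x-> ARM -x-> LOCK -y-> SPIN -y-> ARM -x-> LOCK -x-> READ -x-> READ -x-> READ -x-> READ
End state READ is accepting.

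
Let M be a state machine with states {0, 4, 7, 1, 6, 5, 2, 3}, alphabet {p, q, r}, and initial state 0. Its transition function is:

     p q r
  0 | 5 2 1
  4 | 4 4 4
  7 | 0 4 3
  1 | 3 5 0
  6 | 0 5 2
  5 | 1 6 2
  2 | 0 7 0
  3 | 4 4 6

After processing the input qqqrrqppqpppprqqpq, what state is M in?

Trace: 0 -q-> 2 -q-> 7 -q-> 4 -r-> 4 -r-> 4 -q-> 4 -p-> 4 -p-> 4 -q-> 4 -p-> 4 -p-> 4 -p-> 4 -p-> 4 -r-> 4 -q-> 4 -q-> 4 -p-> 4 -q-> 4

4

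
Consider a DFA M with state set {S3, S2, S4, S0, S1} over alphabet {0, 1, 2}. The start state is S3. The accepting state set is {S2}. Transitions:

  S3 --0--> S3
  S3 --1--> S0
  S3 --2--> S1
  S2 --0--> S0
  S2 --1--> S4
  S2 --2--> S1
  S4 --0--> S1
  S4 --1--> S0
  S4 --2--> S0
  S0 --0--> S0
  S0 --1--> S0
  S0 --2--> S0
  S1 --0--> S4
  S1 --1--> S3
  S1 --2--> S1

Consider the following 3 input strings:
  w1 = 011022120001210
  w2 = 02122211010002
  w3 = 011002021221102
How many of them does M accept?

0

w1:
  start at S3
  read '0': S3 → S3
  read '1': S3 → S0
  read '1': S0 → S0
  read '0': S0 → S0
  read '2': S0 → S0
  read '2': S0 → S0
  read '1': S0 → S0
  read '2': S0 → S0
  read '0': S0 → S0
  read '0': S0 → S0
  read '0': S0 → S0
  read '1': S0 → S0
  read '2': S0 → S0
  read '1': S0 → S0
  read '0': S0 → S0
  end S0, rejected
w2:
  start at S3
  read '0': S3 → S3
  read '2': S3 → S1
  read '1': S1 → S3
  read '2': S3 → S1
  read '2': S1 → S1
  read '2': S1 → S1
  read '1': S1 → S3
  read '1': S3 → S0
  read '0': S0 → S0
  read '1': S0 → S0
  read '0': S0 → S0
  read '0': S0 → S0
  read '0': S0 → S0
  read '2': S0 → S0
  end S0, rejected
w3:
  start at S3
  read '0': S3 → S3
  read '1': S3 → S0
  read '1': S0 → S0
  read '0': S0 → S0
  read '0': S0 → S0
  read '2': S0 → S0
  read '0': S0 → S0
  read '2': S0 → S0
  read '1': S0 → S0
  read '2': S0 → S0
  read '2': S0 → S0
  read '1': S0 → S0
  read '1': S0 → S0
  read '0': S0 → S0
  read '2': S0 → S0
  end S0, rejected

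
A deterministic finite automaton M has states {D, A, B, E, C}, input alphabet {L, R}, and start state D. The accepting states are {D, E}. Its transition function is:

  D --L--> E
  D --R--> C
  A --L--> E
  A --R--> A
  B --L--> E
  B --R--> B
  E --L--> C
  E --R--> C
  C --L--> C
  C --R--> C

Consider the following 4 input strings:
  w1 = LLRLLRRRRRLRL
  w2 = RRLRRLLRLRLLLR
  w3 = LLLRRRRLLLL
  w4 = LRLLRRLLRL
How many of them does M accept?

0

w1:
  start at D
  read 'L': D → E
  read 'L': E → C
  read 'R': C → C
  read 'L': C → C
  read 'L': C → C
  read 'R': C → C
  read 'R': C → C
  read 'R': C → C
  read 'R': C → C
  read 'R': C → C
  read 'L': C → C
  read 'R': C → C
  read 'L': C → C
  end C, rejected
w2:
  start at D
  read 'R': D → C
  read 'R': C → C
  read 'L': C → C
  read 'R': C → C
  read 'R': C → C
  read 'L': C → C
  read 'L': C → C
  read 'R': C → C
  read 'L': C → C
  read 'R': C → C
  read 'L': C → C
  read 'L': C → C
  read 'L': C → C
  read 'R': C → C
  end C, rejected
w3:
  start at D
  read 'L': D → E
  read 'L': E → C
  read 'L': C → C
  read 'R': C → C
  read 'R': C → C
  read 'R': C → C
  read 'R': C → C
  read 'L': C → C
  read 'L': C → C
  read 'L': C → C
  read 'L': C → C
  end C, rejected
w4:
  start at D
  read 'L': D → E
  read 'R': E → C
  read 'L': C → C
  read 'L': C → C
  read 'R': C → C
  read 'R': C → C
  read 'L': C → C
  read 'L': C → C
  read 'R': C → C
  read 'L': C → C
  end C, rejected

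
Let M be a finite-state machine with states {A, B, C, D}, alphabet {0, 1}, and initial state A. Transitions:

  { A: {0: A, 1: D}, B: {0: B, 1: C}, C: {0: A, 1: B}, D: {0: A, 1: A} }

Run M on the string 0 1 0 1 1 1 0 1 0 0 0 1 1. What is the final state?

A

A → A → D → A → D → A → D → A → D → A → A → A → D → A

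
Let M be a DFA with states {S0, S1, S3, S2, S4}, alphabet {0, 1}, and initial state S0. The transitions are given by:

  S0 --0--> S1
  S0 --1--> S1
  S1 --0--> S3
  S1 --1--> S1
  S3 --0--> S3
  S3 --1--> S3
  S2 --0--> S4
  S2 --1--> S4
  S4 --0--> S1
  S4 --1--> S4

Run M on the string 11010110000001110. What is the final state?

Trace: S0 -1-> S1 -1-> S1 -0-> S3 -1-> S3 -0-> S3 -1-> S3 -1-> S3 -0-> S3 -0-> S3 -0-> S3 -0-> S3 -0-> S3 -0-> S3 -1-> S3 -1-> S3 -1-> S3 -0-> S3

S3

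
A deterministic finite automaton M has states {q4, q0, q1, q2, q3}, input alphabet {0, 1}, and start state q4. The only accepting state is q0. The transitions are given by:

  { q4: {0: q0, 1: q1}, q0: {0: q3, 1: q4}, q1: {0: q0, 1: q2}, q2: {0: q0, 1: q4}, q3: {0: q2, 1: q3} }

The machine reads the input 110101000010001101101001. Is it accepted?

start at q4
read '1': q4 → q1
read '1': q1 → q2
read '0': q2 → q0
read '1': q0 → q4
read '0': q4 → q0
read '1': q0 → q4
read '0': q4 → q0
read '0': q0 → q3
read '0': q3 → q2
read '0': q2 → q0
read '1': q0 → q4
read '0': q4 → q0
read '0': q0 → q3
read '0': q3 → q2
read '1': q2 → q4
read '1': q4 → q1
read '0': q1 → q0
read '1': q0 → q4
read '1': q4 → q1
read '0': q1 → q0
read '1': q0 → q4
read '0': q4 → q0
read '0': q0 → q3
read '1': q3 → q3
End state q3 is not accepting.

No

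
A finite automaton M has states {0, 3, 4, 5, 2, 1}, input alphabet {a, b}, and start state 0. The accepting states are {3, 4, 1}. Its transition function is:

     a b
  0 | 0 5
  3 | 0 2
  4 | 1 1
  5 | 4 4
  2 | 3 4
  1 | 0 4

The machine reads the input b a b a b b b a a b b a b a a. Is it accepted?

0 → 5 → 4 → 1 → 0 → 5 → 4 → 1 → 0 → 0 → 5 → 4 → 1 → 4 → 1 → 0
End state 0 is not accepting.

No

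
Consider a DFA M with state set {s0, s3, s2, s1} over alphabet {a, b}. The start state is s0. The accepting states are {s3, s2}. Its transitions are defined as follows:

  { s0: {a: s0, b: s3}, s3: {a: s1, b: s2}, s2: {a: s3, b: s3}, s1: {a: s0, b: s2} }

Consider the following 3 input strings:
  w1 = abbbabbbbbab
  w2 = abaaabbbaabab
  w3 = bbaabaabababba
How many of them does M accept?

2

w1:
  start at s0
  read 'a': s0 → s0
  read 'b': s0 → s3
  read 'b': s3 → s2
  read 'b': s2 → s3
  read 'a': s3 → s1
  read 'b': s1 → s2
  read 'b': s2 → s3
  read 'b': s3 → s2
  read 'b': s2 → s3
  read 'b': s3 → s2
  read 'a': s2 → s3
  read 'b': s3 → s2
  end s2, accepted
w2:
  start at s0
  read 'a': s0 → s0
  read 'b': s0 → s3
  read 'a': s3 → s1
  read 'a': s1 → s0
  read 'a': s0 → s0
  read 'b': s0 → s3
  read 'b': s3 → s2
  read 'b': s2 → s3
  read 'a': s3 → s1
  read 'a': s1 → s0
  read 'b': s0 → s3
  read 'a': s3 → s1
  read 'b': s1 → s2
  end s2, accepted
w3:
  start at s0
  read 'b': s0 → s3
  read 'b': s3 → s2
  read 'a': s2 → s3
  read 'a': s3 → s1
  read 'b': s1 → s2
  read 'a': s2 → s3
  read 'a': s3 → s1
  read 'b': s1 → s2
  read 'a': s2 → s3
  read 'b': s3 → s2
  read 'a': s2 → s3
  read 'b': s3 → s2
  read 'b': s2 → s3
  read 'a': s3 → s1
  end s1, rejected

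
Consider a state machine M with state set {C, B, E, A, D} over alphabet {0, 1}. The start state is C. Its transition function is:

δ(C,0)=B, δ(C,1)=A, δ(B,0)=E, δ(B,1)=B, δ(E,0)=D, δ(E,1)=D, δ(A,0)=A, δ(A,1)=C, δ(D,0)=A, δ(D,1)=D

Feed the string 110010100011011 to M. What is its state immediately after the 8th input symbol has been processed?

B

Trace: C -1-> A -1-> C -0-> B -0-> E -1-> D -0-> A -1-> C -0-> B
After 8 symbols: B.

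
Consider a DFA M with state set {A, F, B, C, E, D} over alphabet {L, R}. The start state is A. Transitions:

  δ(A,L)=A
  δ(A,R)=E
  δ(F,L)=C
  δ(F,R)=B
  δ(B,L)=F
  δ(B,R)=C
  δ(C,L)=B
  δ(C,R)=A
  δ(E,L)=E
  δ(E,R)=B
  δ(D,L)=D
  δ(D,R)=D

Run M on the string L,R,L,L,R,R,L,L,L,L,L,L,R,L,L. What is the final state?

Trace: A -L-> A -R-> E -L-> E -L-> E -R-> B -R-> C -L-> B -L-> F -L-> C -L-> B -L-> F -L-> C -R-> A -L-> A -L-> A

A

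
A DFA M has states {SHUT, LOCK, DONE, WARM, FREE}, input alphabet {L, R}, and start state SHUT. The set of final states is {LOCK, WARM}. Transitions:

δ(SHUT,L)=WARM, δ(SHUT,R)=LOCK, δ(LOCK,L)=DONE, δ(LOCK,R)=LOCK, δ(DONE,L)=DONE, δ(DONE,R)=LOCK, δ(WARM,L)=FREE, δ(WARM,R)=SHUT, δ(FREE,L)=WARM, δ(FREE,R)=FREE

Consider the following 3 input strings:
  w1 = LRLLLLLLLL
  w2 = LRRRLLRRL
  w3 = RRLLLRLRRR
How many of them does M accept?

w1: SHUT → WARM → SHUT → WARM → FREE → WARM → FREE → WARM → FREE → WARM → FREE  → end FREE, rejected
w2: SHUT → WARM → SHUT → LOCK → LOCK → DONE → DONE → LOCK → LOCK → DONE  → end DONE, rejected
w3: SHUT → LOCK → LOCK → DONE → DONE → DONE → LOCK → DONE → LOCK → LOCK → LOCK  → end LOCK, accepted

1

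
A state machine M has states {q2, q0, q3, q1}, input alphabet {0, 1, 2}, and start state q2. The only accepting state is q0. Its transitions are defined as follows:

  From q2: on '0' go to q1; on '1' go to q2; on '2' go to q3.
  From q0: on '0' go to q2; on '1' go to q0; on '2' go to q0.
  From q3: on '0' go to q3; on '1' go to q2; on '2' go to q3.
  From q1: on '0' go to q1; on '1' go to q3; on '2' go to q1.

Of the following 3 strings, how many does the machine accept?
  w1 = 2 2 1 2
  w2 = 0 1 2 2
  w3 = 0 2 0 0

w1: Trace: q2 -2-> q3 -2-> q3 -1-> q2 -2-> q3  → end q3, rejected
w2: Trace: q2 -0-> q1 -1-> q3 -2-> q3 -2-> q3  → end q3, rejected
w3: Trace: q2 -0-> q1 -2-> q1 -0-> q1 -0-> q1  → end q1, rejected

0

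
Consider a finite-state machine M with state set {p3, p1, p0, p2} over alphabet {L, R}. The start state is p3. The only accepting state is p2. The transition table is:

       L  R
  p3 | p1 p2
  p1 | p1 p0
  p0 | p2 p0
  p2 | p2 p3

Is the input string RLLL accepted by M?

Yes

Trace: p3 -R-> p2 -L-> p2 -L-> p2 -L-> p2
End state p2 is accepting.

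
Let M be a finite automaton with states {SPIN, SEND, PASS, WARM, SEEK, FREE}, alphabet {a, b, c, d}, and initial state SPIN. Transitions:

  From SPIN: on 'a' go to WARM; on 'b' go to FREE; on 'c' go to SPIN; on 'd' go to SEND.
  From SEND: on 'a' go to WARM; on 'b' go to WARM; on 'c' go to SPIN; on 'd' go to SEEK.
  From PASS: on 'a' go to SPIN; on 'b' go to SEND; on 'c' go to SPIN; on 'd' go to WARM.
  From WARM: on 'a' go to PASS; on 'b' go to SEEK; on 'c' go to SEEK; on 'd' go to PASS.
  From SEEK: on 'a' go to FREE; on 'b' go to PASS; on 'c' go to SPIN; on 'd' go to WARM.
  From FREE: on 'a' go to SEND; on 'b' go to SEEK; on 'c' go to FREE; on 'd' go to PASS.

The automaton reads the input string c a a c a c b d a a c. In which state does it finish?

SPIN

start at SPIN
read 'c': SPIN → SPIN
read 'a': SPIN → WARM
read 'a': WARM → PASS
read 'c': PASS → SPIN
read 'a': SPIN → WARM
read 'c': WARM → SEEK
read 'b': SEEK → PASS
read 'd': PASS → WARM
read 'a': WARM → PASS
read 'a': PASS → SPIN
read 'c': SPIN → SPIN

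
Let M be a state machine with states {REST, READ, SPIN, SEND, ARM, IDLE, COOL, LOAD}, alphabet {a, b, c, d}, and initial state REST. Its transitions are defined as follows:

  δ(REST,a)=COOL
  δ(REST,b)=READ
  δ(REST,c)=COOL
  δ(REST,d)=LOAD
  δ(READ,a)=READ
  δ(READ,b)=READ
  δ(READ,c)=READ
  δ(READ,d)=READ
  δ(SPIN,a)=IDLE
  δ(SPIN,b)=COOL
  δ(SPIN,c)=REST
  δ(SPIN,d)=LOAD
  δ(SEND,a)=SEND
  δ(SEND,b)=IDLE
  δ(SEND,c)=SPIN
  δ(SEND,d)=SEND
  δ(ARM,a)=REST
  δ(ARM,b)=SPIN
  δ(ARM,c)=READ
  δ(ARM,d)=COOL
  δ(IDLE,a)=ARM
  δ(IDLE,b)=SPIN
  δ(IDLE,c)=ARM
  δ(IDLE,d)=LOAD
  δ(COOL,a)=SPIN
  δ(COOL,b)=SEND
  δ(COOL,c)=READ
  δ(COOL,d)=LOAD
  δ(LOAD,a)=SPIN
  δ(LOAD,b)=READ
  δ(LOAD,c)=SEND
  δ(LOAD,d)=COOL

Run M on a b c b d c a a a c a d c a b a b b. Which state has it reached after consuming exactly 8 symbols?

SEND

Trace: REST -a-> COOL -b-> SEND -c-> SPIN -b-> COOL -d-> LOAD -c-> SEND -a-> SEND -a-> SEND
After 8 symbols: SEND.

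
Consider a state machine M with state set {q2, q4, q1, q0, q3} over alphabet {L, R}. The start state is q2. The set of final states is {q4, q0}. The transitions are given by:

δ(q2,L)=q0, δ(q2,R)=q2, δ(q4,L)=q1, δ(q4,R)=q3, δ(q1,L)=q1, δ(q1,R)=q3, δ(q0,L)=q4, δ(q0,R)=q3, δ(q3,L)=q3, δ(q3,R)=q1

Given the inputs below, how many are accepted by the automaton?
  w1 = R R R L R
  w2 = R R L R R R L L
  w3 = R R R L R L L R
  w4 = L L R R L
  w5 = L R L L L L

w1: q2 → q2 → q2 → q2 → q0 → q3  → end q3, rejected
w2: q2 → q2 → q2 → q0 → q3 → q1 → q3 → q3 → q3  → end q3, rejected
w3: q2 → q2 → q2 → q2 → q0 → q3 → q3 → q3 → q1  → end q1, rejected
w4: q2 → q0 → q4 → q3 → q1 → q1  → end q1, rejected
w5: q2 → q0 → q3 → q3 → q3 → q3 → q3  → end q3, rejected

0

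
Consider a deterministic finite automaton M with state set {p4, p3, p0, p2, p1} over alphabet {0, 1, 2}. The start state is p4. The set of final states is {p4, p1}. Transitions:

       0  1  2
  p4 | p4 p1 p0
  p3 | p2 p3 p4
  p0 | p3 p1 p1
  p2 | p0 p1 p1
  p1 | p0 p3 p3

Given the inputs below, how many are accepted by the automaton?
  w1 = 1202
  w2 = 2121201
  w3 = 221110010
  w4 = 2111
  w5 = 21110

2

w1:
  start at p4
  read '1': p4 → p1
  read '2': p1 → p3
  read '0': p3 → p2
  read '2': p2 → p1
  end p1, accepted
w2:
  start at p4
  read '2': p4 → p0
  read '1': p0 → p1
  read '2': p1 → p3
  read '1': p3 → p3
  read '2': p3 → p4
  read '0': p4 → p4
  read '1': p4 → p1
  end p1, accepted
w3:
  start at p4
  read '2': p4 → p0
  read '2': p0 → p1
  read '1': p1 → p3
  read '1': p3 → p3
  read '1': p3 → p3
  read '0': p3 → p2
  read '0': p2 → p0
  read '1': p0 → p1
  read '0': p1 → p0
  end p0, rejected
w4:
  start at p4
  read '2': p4 → p0
  read '1': p0 → p1
  read '1': p1 → p3
  read '1': p3 → p3
  end p3, rejected
w5:
  start at p4
  read '2': p4 → p0
  read '1': p0 → p1
  read '1': p1 → p3
  read '1': p3 → p3
  read '0': p3 → p2
  end p2, rejected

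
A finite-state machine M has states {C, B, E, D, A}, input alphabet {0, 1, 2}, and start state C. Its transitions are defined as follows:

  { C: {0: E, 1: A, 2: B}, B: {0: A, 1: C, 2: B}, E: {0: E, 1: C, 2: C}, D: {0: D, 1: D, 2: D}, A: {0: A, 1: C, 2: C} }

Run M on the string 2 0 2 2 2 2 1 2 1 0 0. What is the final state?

E

Trace: C -2-> B -0-> A -2-> C -2-> B -2-> B -2-> B -1-> C -2-> B -1-> C -0-> E -0-> E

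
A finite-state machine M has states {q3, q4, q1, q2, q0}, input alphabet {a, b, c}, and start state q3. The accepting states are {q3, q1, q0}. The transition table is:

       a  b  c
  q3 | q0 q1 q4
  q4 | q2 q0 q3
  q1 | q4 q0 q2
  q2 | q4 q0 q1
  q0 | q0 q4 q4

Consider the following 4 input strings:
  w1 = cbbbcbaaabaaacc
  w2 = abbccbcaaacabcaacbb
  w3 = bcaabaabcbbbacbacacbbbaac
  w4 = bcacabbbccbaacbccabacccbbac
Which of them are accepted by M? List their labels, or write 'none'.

w1:
  start at q3
  read 'c': q3 → q4
  read 'b': q4 → q0
  read 'b': q0 → q4
  read 'b': q4 → q0
  read 'c': q0 → q4
  read 'b': q4 → q0
  read 'a': q0 → q0
  read 'a': q0 → q0
  read 'a': q0 → q0
  read 'b': q0 → q4
  read 'a': q4 → q2
  read 'a': q2 → q4
  read 'a': q4 → q2
  read 'c': q2 → q1
  read 'c': q1 → q2
  end q2, rejected
w2:
  start at q3
  read 'a': q3 → q0
  read 'b': q0 → q4
  read 'b': q4 → q0
  read 'c': q0 → q4
  read 'c': q4 → q3
  read 'b': q3 → q1
  read 'c': q1 → q2
  read 'a': q2 → q4
  read 'a': q4 → q2
  read 'a': q2 → q4
  read 'c': q4 → q3
  read 'a': q3 → q0
  read 'b': q0 → q4
  read 'c': q4 → q3
  read 'a': q3 → q0
  read 'a': q0 → q0
  read 'c': q0 → q4
  read 'b': q4 → q0
  read 'b': q0 → q4
  end q4, rejected
w3:
  start at q3
  read 'b': q3 → q1
  read 'c': q1 → q2
  read 'a': q2 → q4
  read 'a': q4 → q2
  read 'b': q2 → q0
  read 'a': q0 → q0
  read 'a': q0 → q0
  read 'b': q0 → q4
  read 'c': q4 → q3
  read 'b': q3 → q1
  read 'b': q1 → q0
  read 'b': q0 → q4
  read 'a': q4 → q2
  read 'c': q2 → q1
  read 'b': q1 → q0
  read 'a': q0 → q0
  read 'c': q0 → q4
  read 'a': q4 → q2
  read 'c': q2 → q1
  read 'b': q1 → q0
  read 'b': q0 → q4
  read 'b': q4 → q0
  read 'a': q0 → q0
  read 'a': q0 → q0
  read 'c': q0 → q4
  end q4, rejected
w4:
  start at q3
  read 'b': q3 → q1
  read 'c': q1 → q2
  read 'a': q2 → q4
  read 'c': q4 → q3
  read 'a': q3 → q0
  read 'b': q0 → q4
  read 'b': q4 → q0
  read 'b': q0 → q4
  read 'c': q4 → q3
  read 'c': q3 → q4
  read 'b': q4 → q0
  read 'a': q0 → q0
  read 'a': q0 → q0
  read 'c': q0 → q4
  read 'b': q4 → q0
  read 'c': q0 → q4
  read 'c': q4 → q3
  read 'a': q3 → q0
  read 'b': q0 → q4
  read 'a': q4 → q2
  read 'c': q2 → q1
  read 'c': q1 → q2
  read 'c': q2 → q1
  read 'b': q1 → q0
  read 'b': q0 → q4
  read 'a': q4 → q2
  read 'c': q2 → q1
  end q1, accepted

w4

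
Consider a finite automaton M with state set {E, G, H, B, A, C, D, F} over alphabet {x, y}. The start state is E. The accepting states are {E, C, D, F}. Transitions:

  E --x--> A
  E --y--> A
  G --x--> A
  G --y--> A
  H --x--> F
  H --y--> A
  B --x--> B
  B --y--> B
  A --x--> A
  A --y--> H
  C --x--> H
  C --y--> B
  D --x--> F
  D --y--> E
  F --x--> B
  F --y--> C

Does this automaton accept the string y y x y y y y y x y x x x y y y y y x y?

E → A → H → F → C → B → B → B → B → B → B → B → B → B → B → B → B → B → B → B → B
End state B is not accepting.

No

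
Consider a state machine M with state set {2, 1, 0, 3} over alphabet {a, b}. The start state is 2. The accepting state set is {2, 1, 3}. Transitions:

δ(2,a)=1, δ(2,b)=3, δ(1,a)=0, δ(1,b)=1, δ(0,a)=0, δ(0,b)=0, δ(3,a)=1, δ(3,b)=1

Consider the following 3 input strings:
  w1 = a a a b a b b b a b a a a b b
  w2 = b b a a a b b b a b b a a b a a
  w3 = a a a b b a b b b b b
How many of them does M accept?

0

w1: Trace: 2 -a-> 1 -a-> 0 -a-> 0 -b-> 0 -a-> 0 -b-> 0 -b-> 0 -b-> 0 -a-> 0 -b-> 0 -a-> 0 -a-> 0 -a-> 0 -b-> 0 -b-> 0  → end 0, rejected
w2: Trace: 2 -b-> 3 -b-> 1 -a-> 0 -a-> 0 -a-> 0 -b-> 0 -b-> 0 -b-> 0 -a-> 0 -b-> 0 -b-> 0 -a-> 0 -a-> 0 -b-> 0 -a-> 0 -a-> 0  → end 0, rejected
w3: Trace: 2 -a-> 1 -a-> 0 -a-> 0 -b-> 0 -b-> 0 -a-> 0 -b-> 0 -b-> 0 -b-> 0 -b-> 0 -b-> 0  → end 0, rejected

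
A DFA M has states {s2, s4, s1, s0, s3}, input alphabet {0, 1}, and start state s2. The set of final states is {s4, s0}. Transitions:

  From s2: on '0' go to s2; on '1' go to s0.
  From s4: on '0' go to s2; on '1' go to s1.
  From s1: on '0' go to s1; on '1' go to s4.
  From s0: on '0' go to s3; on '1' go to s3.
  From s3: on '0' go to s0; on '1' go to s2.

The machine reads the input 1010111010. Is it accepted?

s2 → s0 → s3 → s2 → s2 → s0 → s3 → s2 → s2 → s0 → s3
End state s3 is not accepting.

No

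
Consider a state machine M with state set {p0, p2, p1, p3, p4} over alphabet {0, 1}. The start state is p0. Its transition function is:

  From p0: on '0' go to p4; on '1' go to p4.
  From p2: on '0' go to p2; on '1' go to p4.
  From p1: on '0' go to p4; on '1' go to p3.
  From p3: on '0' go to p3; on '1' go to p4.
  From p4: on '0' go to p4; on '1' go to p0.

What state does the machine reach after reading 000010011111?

p0

start at p0
read '0': p0 → p4
read '0': p4 → p4
read '0': p4 → p4
read '0': p4 → p4
read '1': p4 → p0
read '0': p0 → p4
read '0': p4 → p4
read '1': p4 → p0
read '1': p0 → p4
read '1': p4 → p0
read '1': p0 → p4
read '1': p4 → p0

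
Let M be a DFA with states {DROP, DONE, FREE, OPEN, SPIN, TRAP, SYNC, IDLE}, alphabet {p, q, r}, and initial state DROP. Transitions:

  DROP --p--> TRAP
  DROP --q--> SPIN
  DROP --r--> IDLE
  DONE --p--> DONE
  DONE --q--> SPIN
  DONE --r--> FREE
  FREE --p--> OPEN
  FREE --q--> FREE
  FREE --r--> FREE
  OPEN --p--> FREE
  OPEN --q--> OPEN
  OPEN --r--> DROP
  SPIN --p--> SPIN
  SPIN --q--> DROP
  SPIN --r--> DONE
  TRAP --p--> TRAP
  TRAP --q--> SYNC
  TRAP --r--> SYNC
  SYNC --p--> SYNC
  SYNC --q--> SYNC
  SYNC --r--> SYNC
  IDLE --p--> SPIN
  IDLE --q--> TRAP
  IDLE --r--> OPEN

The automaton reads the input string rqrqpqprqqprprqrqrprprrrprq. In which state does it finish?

start at DROP
read 'r': DROP → IDLE
read 'q': IDLE → TRAP
read 'r': TRAP → SYNC
read 'q': SYNC → SYNC
read 'p': SYNC → SYNC
read 'q': SYNC → SYNC
read 'p': SYNC → SYNC
read 'r': SYNC → SYNC
read 'q': SYNC → SYNC
read 'q': SYNC → SYNC
read 'p': SYNC → SYNC
read 'r': SYNC → SYNC
read 'p': SYNC → SYNC
read 'r': SYNC → SYNC
read 'q': SYNC → SYNC
read 'r': SYNC → SYNC
read 'q': SYNC → SYNC
read 'r': SYNC → SYNC
read 'p': SYNC → SYNC
read 'r': SYNC → SYNC
read 'p': SYNC → SYNC
read 'r': SYNC → SYNC
read 'r': SYNC → SYNC
read 'r': SYNC → SYNC
read 'p': SYNC → SYNC
read 'r': SYNC → SYNC
read 'q': SYNC → SYNC

SYNC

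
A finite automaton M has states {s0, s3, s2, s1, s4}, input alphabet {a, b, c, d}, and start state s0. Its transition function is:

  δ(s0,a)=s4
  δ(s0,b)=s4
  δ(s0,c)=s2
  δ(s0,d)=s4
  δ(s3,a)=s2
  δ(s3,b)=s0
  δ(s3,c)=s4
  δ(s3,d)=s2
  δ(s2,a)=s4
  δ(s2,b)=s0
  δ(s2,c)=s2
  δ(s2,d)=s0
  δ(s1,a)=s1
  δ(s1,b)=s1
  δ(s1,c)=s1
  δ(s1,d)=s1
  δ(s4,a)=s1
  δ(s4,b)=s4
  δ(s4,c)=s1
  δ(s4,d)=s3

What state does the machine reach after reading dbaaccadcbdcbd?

Trace: s0 -d-> s4 -b-> s4 -a-> s1 -a-> s1 -c-> s1 -c-> s1 -a-> s1 -d-> s1 -c-> s1 -b-> s1 -d-> s1 -c-> s1 -b-> s1 -d-> s1

s1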